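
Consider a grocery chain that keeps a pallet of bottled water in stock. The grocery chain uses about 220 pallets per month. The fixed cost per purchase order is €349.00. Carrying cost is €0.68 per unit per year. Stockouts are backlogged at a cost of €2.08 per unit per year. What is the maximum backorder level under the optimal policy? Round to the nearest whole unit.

S* ≈ 467 pallets

Annual demand D = 220 × 12 = 2,640.
With planned backorders, Q* = √(2DS/H) · √((H+B)/B).
√(2DS/H) = √(2 × 2,640 × 349 / 0.68) = 1646.172.
√((H+B)/B) = √((0.68+2.08)/2.08) = 1.1519.
Q* ≈ 1896.261.
S* = Q* · H/(H+B) = 1896.261 × 0.68/2.76 ≈ 467.195.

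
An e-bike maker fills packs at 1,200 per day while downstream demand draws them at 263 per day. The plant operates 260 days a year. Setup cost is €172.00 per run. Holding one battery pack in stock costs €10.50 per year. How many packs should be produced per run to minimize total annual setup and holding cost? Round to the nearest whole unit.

Q* ≈ 1,694 packs

Annual demand D = 263 × 260 = 68,380.
Production build-up factor (1 − d/p) = 1 − 263/1,200 = 0.7808.
Q* = √(2DS / (H(1 − d/p))) = √(2 × 68,380 × 172 / (10.5 × 0.7808)).
= √(23,522,720 / 8.1987) ≈ 1693.830.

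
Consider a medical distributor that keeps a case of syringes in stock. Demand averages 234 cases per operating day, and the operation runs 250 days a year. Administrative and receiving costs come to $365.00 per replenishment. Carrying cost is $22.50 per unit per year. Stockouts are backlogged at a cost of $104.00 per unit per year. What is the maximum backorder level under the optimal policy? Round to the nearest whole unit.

Annual demand D = 234 × 250 = 58,500.
With planned backorders, Q* = √(2DS/H) · √((H+B)/B).
√(2DS/H) = √(2 × 58,500 × 365 / 22.5) = 1377.679.
√((H+B)/B) = √((22.5+104)/104) = 1.1029.
Q* ≈ 1519.416.
S* = Q* · H/(H+B) = 1519.416 × 22.5/126.5 ≈ 270.252.

S* ≈ 270 cases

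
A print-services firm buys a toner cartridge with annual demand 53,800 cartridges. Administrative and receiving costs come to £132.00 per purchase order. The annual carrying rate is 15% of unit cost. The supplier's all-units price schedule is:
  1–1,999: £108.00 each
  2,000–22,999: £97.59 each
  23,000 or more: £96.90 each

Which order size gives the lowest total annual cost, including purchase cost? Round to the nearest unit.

Holding cost per unit per year at price C is H = 0.15·C.
Candidates are each tier's EOQ (if it falls in that tier) and each price-break quantity.
EOQ at £108.00 = 936.3 (feasible in tier 1): TC = 53,800×£108.00 + (53,800/936.3)×132 + (936.3/2)×0.15×£108.00 = £5,825,568.78.
EOQ at £97.59 = 985.0 < 2000, so use break Q=2000: TC = 53,800×£97.59 + (53,800/2000.0)×132 + (2000.0/2)×0.15×£97.59 = £5,268,531.30.
EOQ at £96.90 = 988.5 < 23000, so use break Q=23000: TC = 53,800×£96.90 + (53,800/23000.0)×132 + (23000.0/2)×0.15×£96.90 = £5,380,681.27.
Lowest total cost is £5,268,531.30 at Q = 2000.0.

Q* ≈ 2,000 cartridges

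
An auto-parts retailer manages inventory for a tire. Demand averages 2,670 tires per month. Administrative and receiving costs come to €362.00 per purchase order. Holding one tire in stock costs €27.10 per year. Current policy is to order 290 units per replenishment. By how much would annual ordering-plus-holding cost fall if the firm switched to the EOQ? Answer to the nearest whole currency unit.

Extra cost ≈ €18,852 per year

Annual demand D = 2,670 × 12 = 32,040.
EOQ = √(2DS/H) = √(2 × 32,040 × 362 / 27.1) ≈ 925.19.
Cost at Q* = (D/Q*)S + (Q*/2)H = √(2DSH) ≈ €25,072.65.
Cost at Q = 290: (32,040/290)×362 + (290/2)×27.1 = €39,994.76 + €3,929.50 = €43,924.26.
Excess = €43,924.26 − €25,072.65 = €18,851.61.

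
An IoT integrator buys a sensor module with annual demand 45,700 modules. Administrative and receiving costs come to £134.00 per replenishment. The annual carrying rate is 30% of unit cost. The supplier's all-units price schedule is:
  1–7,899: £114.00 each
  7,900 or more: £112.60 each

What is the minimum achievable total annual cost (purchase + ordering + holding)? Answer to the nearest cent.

Holding cost per unit per year at price C is H = 0.30·C.
Candidates are each tier's EOQ (if it falls in that tier) and each price-break quantity.
EOQ at £114.00 = 598.4 (feasible in tier 1): TC = 45,700×£114.00 + (45,700/598.4)×134 + (598.4/2)×0.30×£114.00 = £5,230,266.26.
EOQ at £112.60 = 602.1 < 7900, so use break Q=7900: TC = 45,700×£112.60 + (45,700/7900.0)×134 + (7900.0/2)×0.30×£112.60 = £5,280,026.16.
Lowest total cost among the candidates is at Q = 598.4.

TC* ≈ £5,230,266.26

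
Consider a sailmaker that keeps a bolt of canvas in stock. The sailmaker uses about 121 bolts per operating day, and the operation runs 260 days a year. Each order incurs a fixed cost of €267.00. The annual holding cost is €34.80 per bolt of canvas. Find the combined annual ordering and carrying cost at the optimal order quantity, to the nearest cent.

Annual demand D = 121 × 260 = 31,460.
EOQ = √(2DS/H) = √(2 × 31,460 × 267 / 34.8) ≈ 694.80.
At the optimum the two cost components are equal, so total cost = 2·(Q*/2)H = Q*·H.
Minimum total = √(2DSH) = √(2 × 31,460 × 267 × 34.8) ≈ 24179.071.

TC* ≈ €24,179.07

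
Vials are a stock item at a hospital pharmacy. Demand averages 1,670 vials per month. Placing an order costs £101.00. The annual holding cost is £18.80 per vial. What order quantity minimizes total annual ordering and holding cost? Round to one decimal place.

Q* ≈ 464.0 vials

Annual demand D = 1,670 × 12 = 20,040.
EOQ = √(2DS / H) = √(2 × 20,040 × 101 / 18.8).
= √(4,048,080 / 18.8) = √215,323.4043 ≈ 464.030.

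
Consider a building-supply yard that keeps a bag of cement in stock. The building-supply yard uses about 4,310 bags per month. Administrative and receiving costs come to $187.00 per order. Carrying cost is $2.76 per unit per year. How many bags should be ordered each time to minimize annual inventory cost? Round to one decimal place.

Q* ≈ 2,647.3 bags

Annual demand D = 4,310 × 12 = 51,720.
EOQ = √(2DS / H) = √(2 × 51,720 × 187 / 2.76).
= √(19,343,280 / 2.76) = √7,008,434.7826 ≈ 2647.345.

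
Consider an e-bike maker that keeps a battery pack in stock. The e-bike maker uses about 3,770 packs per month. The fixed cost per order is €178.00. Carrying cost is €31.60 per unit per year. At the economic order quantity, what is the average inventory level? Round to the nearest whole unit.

Average inventory ≈ 357 packs

Annual demand D = 3,770 × 12 = 45,240.
Q* = √(2DS/H) = √(2 × 45,240 × 178 / 31.6) ≈ 713.91.
Average inventory = Q*/2 ≈ 713.91 / 2 = 356.954.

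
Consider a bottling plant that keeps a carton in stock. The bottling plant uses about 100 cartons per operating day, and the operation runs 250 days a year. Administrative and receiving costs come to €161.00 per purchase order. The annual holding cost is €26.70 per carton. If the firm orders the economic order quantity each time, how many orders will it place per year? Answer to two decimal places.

Annual demand D = 100 × 250 = 25,000.
The optimal lot size = √(2DS/H) = √(2 × 25,000 × 161 / 26.7) ≈ 549.09.
Orders per year = D / Q* = 25,000 / 549.09 ≈ 45.530.

N ≈ 45.53 orders per year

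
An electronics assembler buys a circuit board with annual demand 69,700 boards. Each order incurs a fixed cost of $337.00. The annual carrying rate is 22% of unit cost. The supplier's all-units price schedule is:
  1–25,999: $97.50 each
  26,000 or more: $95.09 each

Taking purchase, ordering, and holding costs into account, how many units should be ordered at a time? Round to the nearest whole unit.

Q* ≈ 1,480 boards

Holding cost per unit per year at price C is H = 0.22·C.
For each price level, check whether its EOQ is feasible; otherwise the best quantity at that price is the breakpoint.
EOQ at $97.50 = 1479.9 (feasible in tier 1): TC = 69,700×$97.50 + (69,700/1479.9)×337 + (1479.9/2)×0.22×$97.50 = $6,827,493.88.
EOQ at $95.09 = 1498.5 < 26000, so use break Q=26000: TC = 69,700×$95.09 + (69,700/26000.0)×337 + (26000.0/2)×0.22×$95.09 = $6,900,633.82.
Lowest total cost is $6,827,493.88 at Q = 1479.9.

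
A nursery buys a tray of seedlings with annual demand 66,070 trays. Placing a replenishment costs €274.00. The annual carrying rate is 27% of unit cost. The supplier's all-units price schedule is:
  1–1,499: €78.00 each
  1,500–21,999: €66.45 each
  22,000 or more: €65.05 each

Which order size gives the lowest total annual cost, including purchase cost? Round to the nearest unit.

Holding cost per unit per year at price C is H = 0.27·C.
For each price level, check whether its EOQ is feasible; otherwise the best quantity at that price is the breakpoint.
EOQ at €78.00 = 1311.2 (feasible in tier 1): TC = 66,070×€78.00 + (66,070/1311.2)×274 + (1311.2/2)×0.27×€78.00 = €5,181,073.51.
EOQ at €66.45 = 1420.6 < 1500, so use break Q=1500: TC = 66,070×€66.45 + (66,070/1500.0)×274 + (1500.0/2)×0.27×€66.45 = €4,415,876.41.
EOQ at €65.05 = 1435.8 < 22000, so use break Q=22000: TC = 66,070×€65.05 + (66,070/22000.0)×274 + (22000.0/2)×0.27×€65.05 = €4,491,874.87.
Lowest total cost is €4,415,876.41 at Q = 1500.0.

Q* ≈ 1,500 trays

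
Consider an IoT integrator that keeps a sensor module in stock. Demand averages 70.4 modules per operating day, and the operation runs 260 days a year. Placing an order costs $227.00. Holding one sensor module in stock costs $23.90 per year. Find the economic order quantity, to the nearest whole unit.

Q* ≈ 590 modules

Annual demand D = 70.4 × 260 = 18,304.
EOQ = √(2DS / H) = √(2 × 18,304 × 227 / 23.9).
= √(8,310,016 / 23.9) = √347,699.4142 ≈ 589.660.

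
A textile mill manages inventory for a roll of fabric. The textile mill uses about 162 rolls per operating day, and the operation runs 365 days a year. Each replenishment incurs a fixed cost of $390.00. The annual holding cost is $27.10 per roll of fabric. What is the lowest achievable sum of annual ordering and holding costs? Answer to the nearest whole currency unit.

Annual demand D = 162 × 365 = 59,130.
The optimal lot size = √(2DS/H) = √(2 × 59,130 × 390 / 27.1) ≈ 1304.57.
At the optimum the two cost components are equal, so total cost = 2·(Q*/2)H = Q*·H.
Minimum total = √(2DSH) = √(2 × 59,130 × 390 × 27.1) ≈ 35353.783.

TC* ≈ $35,354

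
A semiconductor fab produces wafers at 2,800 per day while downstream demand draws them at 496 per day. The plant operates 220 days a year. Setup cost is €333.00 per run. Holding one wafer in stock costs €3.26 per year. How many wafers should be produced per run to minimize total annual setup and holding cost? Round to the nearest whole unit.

Annual demand D = 496 × 220 = 109,120.
Production build-up factor (1 − d/p) = 1 − 496/2,800 = 0.8229.
Q* = √(2DS / (H(1 − d/p))) = √(2 × 109,120 × 333 / (3.26 × 0.8229)).
= √(72,673,920 / 2.6825) ≈ 5204.970.

Q* ≈ 5,205 wafers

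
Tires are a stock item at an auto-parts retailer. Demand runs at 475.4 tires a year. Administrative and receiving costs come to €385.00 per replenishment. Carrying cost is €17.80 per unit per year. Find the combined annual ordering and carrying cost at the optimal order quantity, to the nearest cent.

The optimal lot size = √(2DS/H) = √(2 × 475.4 × 385 / 17.8) ≈ 143.41.
At the optimum the two cost components are equal, so total cost = 2·(Q*/2)H = Q*·H.
Minimum total = √(2DSH) = √(2 × 475.4 × 385 × 17.8) ≈ 2552.613.

TC* ≈ €2,552.61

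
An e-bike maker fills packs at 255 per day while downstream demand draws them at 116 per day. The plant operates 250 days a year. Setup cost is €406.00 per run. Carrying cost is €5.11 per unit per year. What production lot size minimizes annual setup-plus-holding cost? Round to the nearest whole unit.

Q* ≈ 2,908 packs

Annual demand D = 116 × 250 = 29,000.
Production build-up factor (1 − d/p) = 1 − 116/255 = 0.5451.
Q* = √(2DS / (H(1 − d/p))) = √(2 × 29,000 × 406 / (5.11 × 0.5451)).
= √(23,548,000 / 2.7855) ≈ 2907.564.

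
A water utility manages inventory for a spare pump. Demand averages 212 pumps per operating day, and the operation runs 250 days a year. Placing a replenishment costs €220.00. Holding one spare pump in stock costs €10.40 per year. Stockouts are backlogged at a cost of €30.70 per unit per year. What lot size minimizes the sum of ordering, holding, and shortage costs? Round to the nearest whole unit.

Q* ≈ 1,733 pumps

Annual demand D = 212 × 250 = 53,000.
With planned backorders, Q* = √(2DS/H) · √((H+B)/B).
√(2DS/H) = √(2 × 53,000 × 220 / 10.4) = 1497.434.
√((H+B)/B) = √((10.4+30.7)/30.7) = 1.1570.
Q* ≈ 1732.604.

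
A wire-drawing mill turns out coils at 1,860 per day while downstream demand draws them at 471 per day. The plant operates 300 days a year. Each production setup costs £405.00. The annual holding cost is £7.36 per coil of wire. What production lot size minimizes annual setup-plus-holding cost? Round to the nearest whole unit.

Q* ≈ 4,563 coils

Annual demand D = 471 × 300 = 141,300.
Production build-up factor (1 − d/p) = 1 − 471/1,860 = 0.7468.
Q* = √(2DS / (H(1 − d/p))) = √(2 × 141,300 × 405 / (7.36 × 0.7468)).
= √(114,453,000 / 5.4963) ≈ 4563.311.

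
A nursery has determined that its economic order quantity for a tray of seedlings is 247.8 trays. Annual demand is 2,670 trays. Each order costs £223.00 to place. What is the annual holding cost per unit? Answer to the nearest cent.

H ≈ £19.39

Squaring Q* = √(2DS/H) gives Q*² = 2DS/H.
From Q* = √(2DS/H): H = 2DS / Q*² = 2 × 2,670 × 223 / 247.8² = 19.3929.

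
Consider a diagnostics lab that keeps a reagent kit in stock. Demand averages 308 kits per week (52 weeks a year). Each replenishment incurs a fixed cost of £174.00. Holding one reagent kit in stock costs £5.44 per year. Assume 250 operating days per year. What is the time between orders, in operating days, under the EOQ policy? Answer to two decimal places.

Annual demand D = 308 × 52 = 16,016.
Q* = √(2DS/H) = √(2 × 16,016 × 174 / 5.44) ≈ 1012.20.
Cycle time = Q*/D × 250 = 1012.20 / 16,016 × 250 ≈ 15.800 days.

T ≈ 15.80 days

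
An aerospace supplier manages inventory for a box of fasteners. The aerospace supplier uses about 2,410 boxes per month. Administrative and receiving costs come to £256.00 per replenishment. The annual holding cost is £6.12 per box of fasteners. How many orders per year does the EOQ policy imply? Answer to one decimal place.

Annual demand D = 2,410 × 12 = 28,920.
EOQ = √(2DS/H) = √(2 × 28,920 × 256 / 6.12) ≈ 1555.46.
Orders per year = D / Q* = 28,920 / 1555.46 ≈ 18.593.

N ≈ 18.6 orders per year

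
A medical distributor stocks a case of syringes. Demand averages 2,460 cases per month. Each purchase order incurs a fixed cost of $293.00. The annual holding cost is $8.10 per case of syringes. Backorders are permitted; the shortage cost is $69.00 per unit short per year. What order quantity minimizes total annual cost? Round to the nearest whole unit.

Q* ≈ 1,545 cases

Annual demand D = 2,460 × 12 = 29,520.
With planned backorders, Q* = √(2DS/H) · √((H+B)/B).
√(2DS/H) = √(2 × 29,520 × 293 / 8.1) = 1461.384.
√((H+B)/B) = √((8.1+69)/69) = 1.0571.
Q* ≈ 1544.782.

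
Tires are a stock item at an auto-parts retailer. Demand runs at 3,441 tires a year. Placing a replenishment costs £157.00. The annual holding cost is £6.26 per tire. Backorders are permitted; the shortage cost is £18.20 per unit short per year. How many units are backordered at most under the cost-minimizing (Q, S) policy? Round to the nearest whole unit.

With planned backorders, Q* = √(2DS/H) · √((H+B)/B).
√(2DS/H) = √(2 × 3,441 × 157 / 6.26) = 415.451.
√((H+B)/B) = √((6.26+18.2)/18.2) = 1.1593.
Q* ≈ 481.629.
S* = Q* · H/(H+B) = 481.629 × 6.26/24.46 ≈ 123.262.

S* ≈ 123 tires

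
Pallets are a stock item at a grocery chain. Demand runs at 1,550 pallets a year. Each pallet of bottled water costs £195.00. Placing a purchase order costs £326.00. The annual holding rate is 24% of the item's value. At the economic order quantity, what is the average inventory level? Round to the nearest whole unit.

Average inventory ≈ 73 pallets

Holding cost H = 0.24 × £195.00 = £46.8000 per unit per year.
Q* = √(2DS/H) = √(2 × 1,550 × 326 / 46.8) ≈ 146.95.
Average inventory = Q*/2 ≈ 146.95 / 2 = 73.475.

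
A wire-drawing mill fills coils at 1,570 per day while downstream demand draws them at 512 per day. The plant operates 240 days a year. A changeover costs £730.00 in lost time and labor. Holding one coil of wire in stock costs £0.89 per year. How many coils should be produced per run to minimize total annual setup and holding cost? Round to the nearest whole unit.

Annual demand D = 512 × 240 = 122,880.
Production build-up factor (1 − d/p) = 1 − 512/1,570 = 0.6739.
Q* = √(2DS / (H(1 − d/p))) = √(2 × 122,880 × 730 / (0.89 × 0.6739)).
= √(179,404,800 / 0.5998) ≈ 17295.337.

Q* ≈ 17,295 coils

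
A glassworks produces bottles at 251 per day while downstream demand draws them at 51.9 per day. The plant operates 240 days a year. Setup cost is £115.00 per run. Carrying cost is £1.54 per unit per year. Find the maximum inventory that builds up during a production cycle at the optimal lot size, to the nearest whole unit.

I_max ≈ 1,215 bottles

Annual demand D = 51.9 × 240 = 12,456.
Production build-up factor (1 − d/p) = 1 − 51.9/251 = 0.7932.
Q* = √(2DS / (H(1 − d/p))) = √(2 × 12,456 × 115 / (1.54 × 0.7932)).
= √(2,864,880 / 1.2216) ≈ 1531.419.
Maximum inventory = Q*(1 − d/p) = 1531.419 × 0.7932 ≈ 1214.763.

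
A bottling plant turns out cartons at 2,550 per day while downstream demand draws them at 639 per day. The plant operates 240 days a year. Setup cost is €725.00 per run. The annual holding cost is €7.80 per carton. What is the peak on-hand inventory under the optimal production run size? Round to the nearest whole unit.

Annual demand D = 639 × 240 = 153,360.
Production build-up factor (1 − d/p) = 1 − 639/2,550 = 0.7494.
Q* = √(2DS / (H(1 − d/p))) = √(2 × 153,360 × 725 / (7.8 × 0.7494)).
= √(222,372,000 / 5.8454) ≈ 6167.831.
Maximum inventory = Q*(1 − d/p) = 6167.831 × 0.7494 ≈ 4622.245.

I_max ≈ 4,622 cartons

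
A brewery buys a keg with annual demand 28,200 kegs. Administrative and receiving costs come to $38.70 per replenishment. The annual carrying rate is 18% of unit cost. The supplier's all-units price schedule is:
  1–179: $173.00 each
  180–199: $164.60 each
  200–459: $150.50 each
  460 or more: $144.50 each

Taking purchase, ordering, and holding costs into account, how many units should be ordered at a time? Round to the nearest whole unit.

Q* ≈ 460 kegs

Holding cost per unit per year at price C is H = 0.18·C.
Evaluate total cost at each tier's feasible EOQ or, if the EOQ is below the tier, at the tier's minimum quantity.
Tier 1 ($173.00): EOQ = 264.7 exceeds tier's upper bound 179, so this tier is dominated.
Tier 2 ($164.60): EOQ = 271.4 exceeds tier's upper bound 199, so this tier is dominated.
EOQ at $150.50 = 283.9 (feasible in tier 3): TC = 28,200×$150.50 + (28,200/283.9)×38.7 + (283.9/2)×0.18×$150.50 = $4,251,789.53.
EOQ at $144.50 = 289.7 < 460, so use break Q=460: TC = 28,200×$144.50 + (28,200/460.0)×38.7 + (460.0/2)×0.18×$144.50 = $4,083,254.78.
Lowest total cost is $4,083,254.78 at Q = 460.0.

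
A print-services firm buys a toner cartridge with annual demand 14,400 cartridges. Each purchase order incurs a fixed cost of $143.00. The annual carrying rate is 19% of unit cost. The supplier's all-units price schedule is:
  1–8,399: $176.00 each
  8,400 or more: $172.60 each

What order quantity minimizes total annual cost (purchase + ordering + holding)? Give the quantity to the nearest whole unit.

Q* ≈ 351 cartridges

Holding cost per unit per year at price C is H = 0.19·C.
For each price level, check whether its EOQ is feasible; otherwise the best quantity at that price is the breakpoint.
EOQ at $176.00 = 350.9 (feasible in tier 1): TC = 14,400×$176.00 + (14,400/350.9)×143 + (350.9/2)×0.19×$176.00 = $2,546,135.39.
EOQ at $172.60 = 354.4 < 8400, so use break Q=8400: TC = 14,400×$172.60 + (14,400/8400.0)×143 + (8400.0/2)×0.19×$172.60 = $2,623,419.94.
Lowest total cost is $2,546,135.39 at Q = 350.9.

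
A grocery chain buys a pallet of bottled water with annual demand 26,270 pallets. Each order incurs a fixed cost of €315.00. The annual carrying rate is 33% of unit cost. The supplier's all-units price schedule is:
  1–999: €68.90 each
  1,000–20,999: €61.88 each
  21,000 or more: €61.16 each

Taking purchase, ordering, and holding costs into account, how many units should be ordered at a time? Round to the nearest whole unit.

Q* ≈ 1,000 pallets

Holding cost per unit per year at price C is H = 0.33·C.
Evaluate total cost at each tier's feasible EOQ or, if the EOQ is below the tier, at the tier's minimum quantity.
EOQ at €68.90 = 853.2 (feasible in tier 1): TC = 26,270×€68.90 + (26,270/853.2)×315 + (853.2/2)×0.33×€68.90 = €1,829,401.44.
EOQ at €61.88 = 900.3 < 1000, so use break Q=1000: TC = 26,270×€61.88 + (26,270/1000.0)×315 + (1000.0/2)×0.33×€61.88 = €1,644,072.85.
EOQ at €61.16 = 905.5 < 21000, so use break Q=21000: TC = 26,270×€61.16 + (26,270/21000.0)×315 + (21000.0/2)×0.33×€61.16 = €1,818,986.65.
Lowest total cost is €1,644,072.85 at Q = 1000.0.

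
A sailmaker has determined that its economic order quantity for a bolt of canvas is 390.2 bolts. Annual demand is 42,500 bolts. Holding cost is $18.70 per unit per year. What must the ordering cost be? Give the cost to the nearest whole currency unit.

Invert the EOQ relation Q*² = 2DS/H.
From Q* = √(2DS/H): S = Q*²H / (2D) = 390.2² × 18.7 / (2 × 42,500) = 33.4963.

S ≈ $33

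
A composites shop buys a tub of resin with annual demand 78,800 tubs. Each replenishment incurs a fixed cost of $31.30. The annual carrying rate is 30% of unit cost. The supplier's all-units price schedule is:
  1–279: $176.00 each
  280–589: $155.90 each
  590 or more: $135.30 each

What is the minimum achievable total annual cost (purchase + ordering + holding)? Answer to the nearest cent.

TC* ≈ $10,677,794.46

Holding cost per unit per year at price C is H = 0.30·C.
Evaluate total cost at each tier's feasible EOQ or, if the EOQ is below the tier, at the tier's minimum quantity.
Tier 1 ($176.00): EOQ = 305.7 exceeds tier's upper bound 279, so this tier is dominated.
EOQ at $155.90 = 324.8 (feasible in tier 2): TC = 78,800×$155.90 + (78,800/324.8)×31.3 + (324.8/2)×0.30×$155.90 = $12,300,109.17.
EOQ at $135.30 = 348.6 < 590, so use break Q=590: TC = 78,800×$135.30 + (78,800/590.0)×31.3 + (590.0/2)×0.30×$135.30 = $10,677,794.46.
Lowest total cost among the candidates is at Q = 590.0.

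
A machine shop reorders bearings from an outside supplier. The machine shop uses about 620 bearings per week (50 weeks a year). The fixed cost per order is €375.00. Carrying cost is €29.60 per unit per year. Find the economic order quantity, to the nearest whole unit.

Annual demand D = 620 × 50 = 31,000.
EOQ = √(2DS / H) = √(2 × 31,000 × 375 / 29.6).
= √(23,250,000 / 29.6) = √785,472.973 ≈ 886.269.

Q* ≈ 886 bearings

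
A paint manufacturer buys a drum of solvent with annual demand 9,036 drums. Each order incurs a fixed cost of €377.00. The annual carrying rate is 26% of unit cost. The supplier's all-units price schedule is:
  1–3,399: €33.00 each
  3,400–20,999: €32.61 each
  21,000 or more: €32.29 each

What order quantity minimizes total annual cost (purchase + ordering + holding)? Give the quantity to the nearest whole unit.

Q* ≈ 891 drums

Holding cost per unit per year at price C is H = 0.26·C.
For each price level, check whether its EOQ is feasible; otherwise the best quantity at that price is the breakpoint.
EOQ at €33.00 = 891.1 (feasible in tier 1): TC = 9,036×€33.00 + (9,036/891.1)×377 + (891.1/2)×0.26×€33.00 = €305,833.70.
EOQ at €32.61 = 896.4 < 3400, so use break Q=3400: TC = 9,036×€32.61 + (9,036/3400.0)×377 + (3400.0/2)×0.26×€32.61 = €310,079.51.
EOQ at €32.29 = 900.9 < 21000, so use break Q=21000: TC = 9,036×€32.29 + (9,036/21000.0)×377 + (21000.0/2)×0.26×€32.29 = €380,086.36.
Lowest total cost is €305,833.70 at Q = 891.1.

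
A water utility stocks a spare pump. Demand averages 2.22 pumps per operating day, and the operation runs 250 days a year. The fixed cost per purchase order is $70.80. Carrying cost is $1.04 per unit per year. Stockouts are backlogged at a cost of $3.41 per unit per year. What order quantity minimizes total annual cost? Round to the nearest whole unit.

Annual demand D = 2.22 × 250 = 555.
With planned backorders, Q* = √(2DS/H) · √((H+B)/B).
√(2DS/H) = √(2 × 555 × 70.8 / 1.04) = 274.892.
√((H+B)/B) = √((1.04+3.41)/3.41) = 1.1424.
Q* ≈ 314.025.

Q* ≈ 314 pumps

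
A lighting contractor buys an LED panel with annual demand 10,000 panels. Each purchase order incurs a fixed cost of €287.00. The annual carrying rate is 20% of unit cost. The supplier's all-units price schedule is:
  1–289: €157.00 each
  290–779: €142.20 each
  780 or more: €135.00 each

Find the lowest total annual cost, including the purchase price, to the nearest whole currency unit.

TC* ≈ €1,364,209

Holding cost per unit per year at price C is H = 0.20·C.
Candidates are each tier's EOQ (if it falls in that tier) and each price-break quantity.
Tier 1 (€157.00): EOQ = 427.6 exceeds tier's upper bound 289, so this tier is dominated.
EOQ at €142.20 = 449.3 (feasible in tier 2): TC = 10,000×€142.20 + (10,000/449.3)×287 + (449.3/2)×0.20×€142.20 = €1,434,776.76.
EOQ at €135.00 = 461.1 < 780, so use break Q=780: TC = 10,000×€135.00 + (10,000/780.0)×287 + (780.0/2)×0.20×€135.00 = €1,364,209.49.
Lowest total cost among the candidates is at Q = 780.0.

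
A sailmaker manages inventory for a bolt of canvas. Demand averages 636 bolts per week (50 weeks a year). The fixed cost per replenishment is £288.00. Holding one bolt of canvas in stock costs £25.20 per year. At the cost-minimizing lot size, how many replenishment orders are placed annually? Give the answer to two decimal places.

N ≈ 37.30 orders per year

Annual demand D = 636 × 50 = 31,800.
Q* = √(2DS/H) = √(2 × 31,800 × 288 / 25.2) ≈ 852.56.
Orders per year = D / Q* = 31,800 / 852.56 ≈ 37.299.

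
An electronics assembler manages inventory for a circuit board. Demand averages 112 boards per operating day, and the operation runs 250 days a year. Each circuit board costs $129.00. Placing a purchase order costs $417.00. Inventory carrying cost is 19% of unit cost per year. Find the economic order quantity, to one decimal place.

Q* ≈ 976.1 boards

Annual demand D = 112 × 250 = 28,000.
Holding cost H = 0.19 × $129.00 = $24.5100 per unit per year.
EOQ = √(2DS / H) = √(2 × 28,000 × 417 / 24.51).
= √(23,352,000 / 24.51) = √952,753.978 ≈ 976.091.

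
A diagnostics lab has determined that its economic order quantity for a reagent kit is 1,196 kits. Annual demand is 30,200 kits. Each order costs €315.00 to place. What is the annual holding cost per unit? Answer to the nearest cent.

Invert the EOQ relation Q*² = 2DS/H.
From Q* = √(2DS/H): H = 2DS / Q*² = 2 × 30,200 × 315 / 1,196² = 13.3010.

H ≈ €13.30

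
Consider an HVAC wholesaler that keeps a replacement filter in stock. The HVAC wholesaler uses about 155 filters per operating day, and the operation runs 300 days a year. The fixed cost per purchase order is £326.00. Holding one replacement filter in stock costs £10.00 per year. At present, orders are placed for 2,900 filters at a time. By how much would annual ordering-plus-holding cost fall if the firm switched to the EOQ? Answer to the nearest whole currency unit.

Annual demand D = 155 × 300 = 46,500.
EOQ = √(2DS/H) = √(2 × 46,500 × 326 / 10) ≈ 1741.21.
Cost at Q* = (D/Q*)S + (Q*/2)H = √(2DSH) ≈ £17,412.06.
Cost at Q = 2,900: (46,500/2,900)×326 + (2,900/2)×10 = £5,227.24 + £14,500.00 = £19,727.24.
Excess = £19,727.24 − £17,412.06 = £2,315.18.

Extra cost ≈ £2,315 per year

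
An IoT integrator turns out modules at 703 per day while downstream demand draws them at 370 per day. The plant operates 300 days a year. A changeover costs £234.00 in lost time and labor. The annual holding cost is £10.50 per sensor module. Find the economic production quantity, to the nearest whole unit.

Annual demand D = 370 × 300 = 111,000.
Production build-up factor (1 − d/p) = 1 − 370/703 = 0.4737.
Q* = √(2DS / (H(1 − d/p))) = √(2 × 111,000 × 234 / (10.5 × 0.4737)).
= √(51,948,000 / 4.9737) ≈ 3231.806.

Q* ≈ 3,232 modules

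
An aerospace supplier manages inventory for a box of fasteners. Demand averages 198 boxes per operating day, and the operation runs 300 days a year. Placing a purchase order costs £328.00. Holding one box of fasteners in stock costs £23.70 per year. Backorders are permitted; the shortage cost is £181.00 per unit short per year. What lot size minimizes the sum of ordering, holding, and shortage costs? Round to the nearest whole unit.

Annual demand D = 198 × 300 = 59,400.
With planned backorders, Q* = √(2DS/H) · √((H+B)/B).
√(2DS/H) = √(2 × 59,400 × 328 / 23.7) = 1282.245.
√((H+B)/B) = √((23.7+181)/181) = 1.0635.
Q* ≈ 1363.611.

Q* ≈ 1,364 boxes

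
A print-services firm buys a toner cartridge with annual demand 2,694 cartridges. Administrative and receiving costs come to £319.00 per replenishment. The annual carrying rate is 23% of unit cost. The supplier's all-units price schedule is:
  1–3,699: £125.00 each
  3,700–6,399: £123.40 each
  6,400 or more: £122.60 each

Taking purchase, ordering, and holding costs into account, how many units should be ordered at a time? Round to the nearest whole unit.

Holding cost per unit per year at price C is H = 0.23·C.
Evaluate total cost at each tier's feasible EOQ or, if the EOQ is below the tier, at the tier's minimum quantity.
EOQ at £125.00 = 244.5 (feasible in tier 1): TC = 2,694×£125.00 + (2,694/244.5)×319 + (244.5/2)×0.23×£125.00 = £343,779.56.
EOQ at £123.40 = 246.1 < 3700, so use break Q=3700: TC = 2,694×£123.40 + (2,694/3700.0)×319 + (3700.0/2)×0.23×£123.40 = £385,178.57.
EOQ at £122.60 = 246.9 < 6400, so use break Q=6400: TC = 2,694×£122.60 + (2,694/6400.0)×319 + (6400.0/2)×0.23×£122.60 = £420,652.28.
Lowest total cost is £343,779.56 at Q = 244.5.

Q* ≈ 245 cartridges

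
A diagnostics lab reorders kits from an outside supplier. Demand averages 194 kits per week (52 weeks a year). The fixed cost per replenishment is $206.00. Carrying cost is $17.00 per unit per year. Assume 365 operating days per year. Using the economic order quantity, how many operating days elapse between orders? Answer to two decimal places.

Annual demand D = 194 × 52 = 10,088.
EOQ = √(2DS/H) = √(2 × 10,088 × 206 / 17) ≈ 494.45.
Cycle time = Q*/D × 365 = 494.45 / 10,088 × 365 ≈ 17.890 days.

T ≈ 17.89 days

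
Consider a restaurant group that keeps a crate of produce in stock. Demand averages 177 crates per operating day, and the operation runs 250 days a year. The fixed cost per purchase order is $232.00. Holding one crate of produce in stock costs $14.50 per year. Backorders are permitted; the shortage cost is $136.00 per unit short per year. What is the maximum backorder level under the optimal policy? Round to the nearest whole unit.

S* ≈ 121 crates

Annual demand D = 177 × 250 = 44,250.
With planned backorders, Q* = √(2DS/H) · √((H+B)/B).
√(2DS/H) = √(2 × 44,250 × 232 / 14.5) = 1189.958.
√((H+B)/B) = √((14.5+136)/136) = 1.0520.
Q* ≈ 1251.787.
S* = Q* · H/(H+B) = 1251.787 × 14.5/150.5 ≈ 120.604.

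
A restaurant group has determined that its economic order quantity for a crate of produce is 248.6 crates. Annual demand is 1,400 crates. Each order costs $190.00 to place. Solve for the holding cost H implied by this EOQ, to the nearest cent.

Squaring Q* = √(2DS/H) gives Q*² = 2DS/H.
From Q* = √(2DS/H): H = 2DS / Q*² = 2 × 1,400 × 190 / 248.6² = 8.6081.

H ≈ $8.61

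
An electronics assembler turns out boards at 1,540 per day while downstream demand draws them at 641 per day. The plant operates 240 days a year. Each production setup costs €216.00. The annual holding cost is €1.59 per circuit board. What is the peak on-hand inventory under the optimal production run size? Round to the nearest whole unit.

Annual demand D = 641 × 240 = 153,840.
Production build-up factor (1 − d/p) = 1 − 641/1,540 = 0.5838.
Q* = √(2DS / (H(1 − d/p))) = √(2 × 153,840 × 216 / (1.59 × 0.5838)).
= √(66,458,880 / 0.9282) ≈ 8461.716.
Maximum inventory = Q*(1 − d/p) = 8461.716 × 0.5838 ≈ 4939.664.

I_max ≈ 4,940 boards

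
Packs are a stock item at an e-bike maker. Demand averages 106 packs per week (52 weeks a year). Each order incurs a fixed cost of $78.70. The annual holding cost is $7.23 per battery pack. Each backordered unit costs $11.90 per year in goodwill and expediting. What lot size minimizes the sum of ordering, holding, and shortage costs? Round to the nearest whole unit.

Q* ≈ 439 packs

Annual demand D = 106 × 52 = 5,512.
With planned backorders, Q* = √(2DS/H) · √((H+B)/B).
√(2DS/H) = √(2 × 5,512 × 78.7 / 7.23) = 346.408.
√((H+B)/B) = √((7.23+11.9)/11.9) = 1.2679.
Q* ≈ 439.210.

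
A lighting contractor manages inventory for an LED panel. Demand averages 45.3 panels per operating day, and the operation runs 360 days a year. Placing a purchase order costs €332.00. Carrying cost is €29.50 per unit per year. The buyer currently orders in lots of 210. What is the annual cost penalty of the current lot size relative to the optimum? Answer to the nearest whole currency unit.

Annual demand D = 45.3 × 360 = 16,308.
EOQ = √(2DS/H) = √(2 × 16,308 × 332 / 29.5) ≈ 605.86.
Cost at Q* = (D/Q*)S + (Q*/2)H = √(2DSH) ≈ €17,872.92.
Cost at Q = 210: (16,308/210)×332 + (210/2)×29.5 = €25,782.17 + €3,097.50 = €28,879.67.
Excess = €28,879.67 − €17,872.92 = €11,006.76.

Extra cost ≈ €11,007 per year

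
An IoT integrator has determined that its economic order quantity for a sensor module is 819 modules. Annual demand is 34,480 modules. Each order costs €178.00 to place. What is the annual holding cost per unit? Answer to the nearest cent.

H ≈ €18.30

The basic EOQ model gives Q* = √(2DS/H); rearrange for the unknown.
From Q* = √(2DS/H): H = 2DS / Q*² = 2 × 34,480 × 178 / 819² = 18.2999.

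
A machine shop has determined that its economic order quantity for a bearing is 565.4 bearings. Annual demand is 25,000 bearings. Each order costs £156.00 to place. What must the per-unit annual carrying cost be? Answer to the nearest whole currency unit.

Invert the EOQ relation Q*² = 2DS/H.
From Q* = √(2DS/H): H = 2DS / Q*² = 2 × 25,000 × 156 / 565.4² = 24.3996.

H ≈ £24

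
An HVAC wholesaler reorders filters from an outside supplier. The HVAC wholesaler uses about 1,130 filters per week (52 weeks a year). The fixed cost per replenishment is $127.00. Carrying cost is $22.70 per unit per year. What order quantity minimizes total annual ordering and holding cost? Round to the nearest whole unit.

Q* ≈ 811 filters

Annual demand D = 1,130 × 52 = 58,760.
EOQ = √(2DS / H) = √(2 × 58,760 × 127 / 22.7).
= √(14,925,040 / 22.7) = √657,490.7489 ≈ 810.858.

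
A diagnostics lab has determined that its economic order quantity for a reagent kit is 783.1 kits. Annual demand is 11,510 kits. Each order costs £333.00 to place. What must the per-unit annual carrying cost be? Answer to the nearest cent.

Squaring Q* = √(2DS/H) gives Q*² = 2DS/H.
From Q* = √(2DS/H): H = 2DS / Q*² = 2 × 11,510 × 333 / 783.1² = 12.5001.

H ≈ £12.50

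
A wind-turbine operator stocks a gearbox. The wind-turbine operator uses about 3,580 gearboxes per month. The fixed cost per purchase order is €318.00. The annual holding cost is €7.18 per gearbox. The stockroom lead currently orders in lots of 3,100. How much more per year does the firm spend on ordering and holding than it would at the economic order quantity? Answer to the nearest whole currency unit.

Annual demand D = 3,580 × 12 = 42,960.
EOQ = √(2DS/H) = √(2 × 42,960 × 318 / 7.18) ≈ 1950.74.
Cost at Q* = (D/Q*)S + (Q*/2)H = √(2DSH) ≈ €14,006.28.
Cost at Q = 3,100: (42,960/3,100)×318 + (3,100/2)×7.18 = €4,406.86 + €11,129.00 = €15,535.86.
Excess = €15,535.86 − €14,006.28 = €1,529.58.

Extra cost ≈ €1,530 per year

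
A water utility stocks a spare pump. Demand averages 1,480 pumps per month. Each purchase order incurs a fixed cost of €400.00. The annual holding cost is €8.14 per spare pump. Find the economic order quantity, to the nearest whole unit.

Q* ≈ 1,321 pumps

Annual demand D = 1,480 × 12 = 17,760.
EOQ = √(2DS / H) = √(2 × 17,760 × 400 / 8.14).
= √(14,208,000 / 8.14) = √1,745,454.5455 ≈ 1321.157.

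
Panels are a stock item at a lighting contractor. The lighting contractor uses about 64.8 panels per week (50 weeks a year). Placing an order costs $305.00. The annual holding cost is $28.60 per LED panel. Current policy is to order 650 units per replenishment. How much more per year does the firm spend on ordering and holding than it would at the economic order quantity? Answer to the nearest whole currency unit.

Extra cost ≈ $3,297 per year

Annual demand D = 64.8 × 50 = 3,240.
EOQ = √(2DS/H) = √(2 × 3,240 × 305 / 28.6) ≈ 262.88.
Cost at Q* = (D/Q*)S + (Q*/2)H = √(2DSH) ≈ $7,518.31.
Cost at Q = 650: (3,240/650)×305 + (650/2)×28.6 = $1,520.31 + $9,295.00 = $10,815.31.
Excess = $10,815.31 − $7,518.31 = $3,296.99.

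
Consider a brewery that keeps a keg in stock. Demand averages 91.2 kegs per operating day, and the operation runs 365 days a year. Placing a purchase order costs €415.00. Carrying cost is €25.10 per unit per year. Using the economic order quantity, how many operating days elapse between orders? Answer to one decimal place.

Annual demand D = 91.2 × 365 = 33,288.
The optimal lot size = √(2DS/H) = √(2 × 33,288 × 415 / 25.1) ≈ 1049.17.
Cycle time = Q*/D × 365 = 1049.17 / 33,288 × 365 ≈ 11.504 days.

T ≈ 11.5 days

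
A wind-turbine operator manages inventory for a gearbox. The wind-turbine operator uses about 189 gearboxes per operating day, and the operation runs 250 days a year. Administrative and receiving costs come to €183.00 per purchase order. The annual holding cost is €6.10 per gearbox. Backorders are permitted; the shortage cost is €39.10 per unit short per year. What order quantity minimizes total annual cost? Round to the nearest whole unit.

Q* ≈ 1,810 gearboxes

Annual demand D = 189 × 250 = 47,250.
With planned backorders, Q* = √(2DS/H) · √((H+B)/B).
√(2DS/H) = √(2 × 47,250 × 183 / 6.1) = 1683.746.
√((H+B)/B) = √((6.1+39.1)/39.1) = 1.0752.
Q* ≈ 1810.328.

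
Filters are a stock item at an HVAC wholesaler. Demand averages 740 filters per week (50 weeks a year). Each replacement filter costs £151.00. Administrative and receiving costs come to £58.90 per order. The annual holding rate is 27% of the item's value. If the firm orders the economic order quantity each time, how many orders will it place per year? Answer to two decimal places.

N ≈ 113.16 orders per year

Annual demand D = 740 × 50 = 37,000.
Holding cost H = 0.27 × £151.00 = £40.7700 per unit per year.
The optimal lot size = √(2DS/H) = √(2 × 37,000 × 58.9 / 40.77) ≈ 326.97.
Orders per year = D / Q* = 37,000 / 326.97 ≈ 113.161.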